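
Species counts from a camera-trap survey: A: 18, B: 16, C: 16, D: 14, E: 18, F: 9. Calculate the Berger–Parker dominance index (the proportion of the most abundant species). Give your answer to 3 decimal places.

0.198

Total N = 18+16+16+14+18+9 = 91, so the proportions are 0.1978, 0.17582, 0.17582, 0.15385, 0.1978, 0.0989 (working shown to 5 dp, full precision carried).
The largest proportion is 0.1978, i.e. d = 0.198 to 3 decimal places.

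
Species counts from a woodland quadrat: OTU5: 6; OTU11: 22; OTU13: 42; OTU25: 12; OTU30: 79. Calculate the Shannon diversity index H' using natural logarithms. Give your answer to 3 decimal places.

Total N = 6+22+42+12+79 = 161, so the proportions are 0.03727, 0.13665, 0.26087, 0.07453, 0.49068 (working shown to 5 dp, full precision carried).
Each pᵢ ln pᵢ term: 0.03727×(-3.28964)=-0.12260, 0.13665×(-1.99036)=-0.27197, 0.26087×(-1.34373)=-0.35054, 0.07453×(-2.59650)=-0.19353, 0.49068×(-0.71196)=-0.34935.
Sum = -1.28798, so H' = 1.288.

1.288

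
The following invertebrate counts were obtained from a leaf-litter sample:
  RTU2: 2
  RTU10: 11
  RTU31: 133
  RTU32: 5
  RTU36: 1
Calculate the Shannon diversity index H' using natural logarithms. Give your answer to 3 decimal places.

0.509

Total N = 2+11+133+5+1 = 152, so the proportions are 0.01316, 0.07237, 0.875, 0.03289, 0.00658 (working shown to 5 dp, full precision carried).
Each pᵢ ln pᵢ term: 0.01316×(-4.33073)=-0.05698, 0.07237×(-2.62599)=-0.19004, 0.875×(-0.13353)=-0.11684, 0.03289×(-3.41444)=-0.11232, 0.00658×(-5.02388)=-0.03305.
Sum = -0.50923, so H' = 0.509.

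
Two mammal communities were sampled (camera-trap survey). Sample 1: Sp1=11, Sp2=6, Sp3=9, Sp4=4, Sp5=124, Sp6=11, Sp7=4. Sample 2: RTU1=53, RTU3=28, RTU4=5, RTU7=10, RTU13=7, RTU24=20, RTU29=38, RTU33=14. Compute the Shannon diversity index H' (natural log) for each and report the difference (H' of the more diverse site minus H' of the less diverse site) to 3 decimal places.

0.796

Sample 1: N=169, proportions 0.065089, 0.035503, 0.053254, 0.023669, 0.733728, 0.065089, 0.023669, giving H' = 1.034724 (working shown to 6 dp, full precision carried).
Sample 2: N=175, proportions 0.302857, 0.16, 0.028571, 0.057143, 0.04, 0.114286, 0.217143, 0.08, giving H' = 1.830436.
Difference = |1.034724 − 1.830436| = 0.795712, i.e. 0.796 to 3 decimal places.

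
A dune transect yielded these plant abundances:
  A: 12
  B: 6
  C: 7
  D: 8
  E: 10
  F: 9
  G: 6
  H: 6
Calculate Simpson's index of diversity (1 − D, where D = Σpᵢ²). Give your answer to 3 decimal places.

0.867

Total N = 12+6+7+8+10+9+6+6 = 64, so the proportions are 0.1875, 0.09375, 0.10938, 0.125, 0.15625, 0.14062, 0.09375, 0.09375 (working shown to 5 dp, full precision carried).
D = 0.1875² + 0.09375² + 0.10938² + 0.125² + 0.15625² + 0.14062² + 0.09375² + 0.09375² = 0.03516 + 0.00879 + 0.01196 + 0.01562 + 0.02441 + 0.01978 + 0.00879 + 0.00879 = 0.13330.
So 1 − D = 0.86670, i.e. 0.867 to 3 decimal places.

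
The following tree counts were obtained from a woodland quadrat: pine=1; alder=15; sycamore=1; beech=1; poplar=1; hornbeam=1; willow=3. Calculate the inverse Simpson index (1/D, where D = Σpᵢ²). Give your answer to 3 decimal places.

2.213

Total N = 1+15+1+1+1+1+3 = 23, so the proportions are 0.043478, 0.652174, 0.043478, 0.043478, 0.043478, 0.043478, 0.130435 (working shown to 6 dp, full precision carried).
D = 0.043478² + 0.652174² + 0.043478² + 0.043478² + 0.043478² + 0.043478² + 0.130435² = 0.001890 + 0.425331 + 0.001890 + 0.001890 + 0.001890 + 0.001890 + 0.017013 = 0.451796.
So 1/D = 2.21339, i.e. 2.213 to 3 decimal places.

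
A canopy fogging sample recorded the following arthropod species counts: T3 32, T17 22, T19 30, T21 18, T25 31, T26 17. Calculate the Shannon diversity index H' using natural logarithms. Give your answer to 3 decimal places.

1.760

Total N = 32+22+30+18+31+17 = 150, so the proportions are 0.21333, 0.14667, 0.2, 0.12, 0.20667, 0.11333 (working shown to 5 dp, full precision carried).
Each pᵢ ln pᵢ term: 0.21333×(-1.54490)=-0.32958, 0.14667×(-1.91959)=-0.28154, 0.2×(-1.60944)=-0.32189, 0.12×(-2.12026)=-0.25443, 0.20667×(-1.57665)=-0.32584, 0.11333×(-2.17742)=-0.24677.
Sum = -1.76005, so H' = 1.760.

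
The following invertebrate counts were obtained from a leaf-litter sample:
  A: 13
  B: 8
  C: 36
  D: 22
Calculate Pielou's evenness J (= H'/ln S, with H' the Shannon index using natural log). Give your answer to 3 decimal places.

0.897

Total N = 13+8+36+22 = 79, so the proportions are 0.16456, 0.10127, 0.4557, 0.27848 (working shown to 5 dp, full precision carried).
H' = −Σ pᵢ ln pᵢ = −((-0.29694) + (-0.23190) + (-0.35814) + (-0.35601)) = 1.24300.
With S = 4 species, ln S = 1.38629, so J = 1.24300/1.38629 = 0.89663, i.e. 0.897 to 3 decimal places.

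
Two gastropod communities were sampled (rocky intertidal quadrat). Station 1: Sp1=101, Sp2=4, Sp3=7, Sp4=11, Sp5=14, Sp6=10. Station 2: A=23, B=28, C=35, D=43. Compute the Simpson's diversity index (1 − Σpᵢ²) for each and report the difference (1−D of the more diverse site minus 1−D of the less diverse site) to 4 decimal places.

Station 1: N=147, proportions 0.687075, 0.027211, 0.047619, 0.07483, 0.095238, 0.068027, giving 1−D = 0.505623 (working shown to 6 dp, full precision carried).
Station 2: N=129, proportions 0.178295, 0.217054, 0.271318, 0.333333, giving 1−D = 0.736374.
Difference = |0.505623 − 0.736374| = 0.230751, i.e. 0.2308 to 4 decimal places.

0.2308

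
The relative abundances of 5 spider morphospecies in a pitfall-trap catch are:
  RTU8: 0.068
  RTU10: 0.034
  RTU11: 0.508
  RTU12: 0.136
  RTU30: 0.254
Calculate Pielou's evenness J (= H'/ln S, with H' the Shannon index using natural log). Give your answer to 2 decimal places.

H' = −Σ pᵢ ln pᵢ = −((-0.1828) + (-0.1150) + (-0.3441) + (-0.2713) + (-0.3481)) = 1.2612 (working shown to 4 dp, full precision carried).
With S = 5 species, ln S = 1.6094, so J = 1.2612/1.6094 = 0.7837, i.e. 0.78 to 2 decimal places.

0.78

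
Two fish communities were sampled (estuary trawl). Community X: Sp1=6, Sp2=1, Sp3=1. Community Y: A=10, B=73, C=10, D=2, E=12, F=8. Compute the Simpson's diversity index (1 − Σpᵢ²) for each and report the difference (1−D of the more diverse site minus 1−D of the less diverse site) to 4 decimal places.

0.1596

Community X: N=8, proportions 0.75, 0.125, 0.125, giving 1−D = 0.406250 (working shown to 6 dp, full precision carried).
Community Y: N=115, proportions 0.086957, 0.634783, 0.086957, 0.017391, 0.104348, 0.069565, giving 1−D = 0.565898.
Difference = |0.406250 − 0.565898| = 0.159648, i.e. 0.1596 to 4 decimal places.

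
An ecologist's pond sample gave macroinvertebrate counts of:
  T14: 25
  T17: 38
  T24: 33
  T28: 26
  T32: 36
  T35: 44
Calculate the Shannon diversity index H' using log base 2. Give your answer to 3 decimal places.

Total N = 25+38+33+26+36+44 = 202, so the proportions are 0.12376, 0.18812, 0.16337, 0.12871, 0.17822, 0.21782 (working shown to 5 dp, full precision carried).
Each pᵢ log₂ pᵢ term: 0.12376×(-3.01436)=-0.37306, 0.18812×(-2.41028)=-0.45342, 0.16337×(-2.61382)=-0.42701, 0.12871×(-2.95777)=-0.38070, 0.17822×(-2.48829)=-0.44346, 0.21782×(-2.19878)=-0.47894.
Sum = -2.55660, so H' = 2.557.

2.557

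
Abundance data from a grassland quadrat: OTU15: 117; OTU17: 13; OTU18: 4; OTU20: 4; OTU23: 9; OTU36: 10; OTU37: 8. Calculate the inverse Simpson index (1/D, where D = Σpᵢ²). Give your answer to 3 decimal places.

Total N = 117+13+4+4+9+10+8 = 165, so the proportions are 0.709091, 0.078788, 0.024242, 0.024242, 0.054545, 0.060606, 0.048485 (working shown to 6 dp, full precision carried).
D = 0.709091² + 0.078788² + 0.024242² + 0.024242² + 0.054545² + 0.060606² + 0.048485² = 0.502810 + 0.006208 + 0.000588 + 0.000588 + 0.002975 + 0.003673 + 0.002351 = 0.519192.
So 1/D = 1.92607, i.e. 1.926 to 3 decimal places.

1.926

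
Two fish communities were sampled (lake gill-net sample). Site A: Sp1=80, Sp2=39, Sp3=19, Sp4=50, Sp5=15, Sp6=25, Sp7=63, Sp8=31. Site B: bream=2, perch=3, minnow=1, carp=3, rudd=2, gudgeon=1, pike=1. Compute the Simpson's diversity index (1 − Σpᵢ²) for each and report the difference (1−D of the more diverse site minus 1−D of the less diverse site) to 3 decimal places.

0.012

Site A: N=322, proportions 0.24845, 0.12112, 0.05901, 0.15528, 0.04658, 0.07764, 0.19565, 0.09627, giving 1−D = 0.84026 (working shown to 5 dp, full precision carried).
Site B: N=13, proportions 0.15385, 0.23077, 0.07692, 0.23077, 0.15385, 0.07692, 0.07692, giving 1−D = 0.82840.
Difference = |0.84026 − 0.82840| = 0.01186, i.e. 0.012 to 3 decimal places.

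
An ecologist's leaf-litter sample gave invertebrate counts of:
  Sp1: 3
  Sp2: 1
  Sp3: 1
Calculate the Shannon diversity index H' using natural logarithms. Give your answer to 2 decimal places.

0.95

Total N = 3+1+1 = 5, so the proportions are 0.6, 0.2, 0.2 (working shown to 4 dp, full precision carried).
Each pᵢ ln pᵢ term: 0.6×(-0.5108)=-0.3065, 0.2×(-1.6094)=-0.3219, 0.2×(-1.6094)=-0.3219.
Sum = -0.9503, so H' = 0.95.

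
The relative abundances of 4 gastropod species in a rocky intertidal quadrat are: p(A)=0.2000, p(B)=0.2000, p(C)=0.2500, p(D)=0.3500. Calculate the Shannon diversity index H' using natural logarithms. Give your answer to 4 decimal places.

1.3578

Each pᵢ ln pᵢ term (working shown to 6 dp, full precision carried): 0.2×(-1.609438)=-0.321888, 0.2×(-1.609438)=-0.321888, 0.25×(-1.386294)=-0.346574, 0.35×(-1.049822)=-0.367438.
Sum = -1.357786, so H' = 1.3578.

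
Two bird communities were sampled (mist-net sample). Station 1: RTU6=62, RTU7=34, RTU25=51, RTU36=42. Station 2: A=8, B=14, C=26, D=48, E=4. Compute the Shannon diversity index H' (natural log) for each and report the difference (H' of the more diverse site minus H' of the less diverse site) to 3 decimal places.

Station 1: N=189, proportions 0.328042, 0.179894, 0.269841, 0.222222, giving H' = 1.361938 (working shown to 6 dp, full precision carried).
Station 2: N=100, proportions 0.08, 0.14, 0.26, 0.48, 0.04, giving H' = 1.308613.
Difference = |1.361938 − 1.308613| = 0.053325, i.e. 0.053 to 3 decimal places.

0.053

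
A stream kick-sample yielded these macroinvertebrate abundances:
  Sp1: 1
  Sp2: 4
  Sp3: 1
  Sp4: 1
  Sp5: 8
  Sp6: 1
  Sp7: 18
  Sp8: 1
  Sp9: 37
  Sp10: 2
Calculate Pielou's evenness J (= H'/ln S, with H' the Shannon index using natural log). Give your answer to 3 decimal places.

0.641

Total N = 1+4+1+1+8+1+18+1+37+2 = 74, so the proportions are 0.01351, 0.05405, 0.01351, 0.01351, 0.10811, 0.01351, 0.24324, 0.01351, 0.5, 0.02703 (working shown to 5 dp, full precision carried).
H' = −Σ pᵢ ln pᵢ = −((-0.05816) + (-0.15772) + (-0.05816) + (-0.05816) + (-0.24050) + (-0.05816) + (-0.34387) + (-0.05816) + (-0.34657) + (-0.09759)) = 1.47707.
With S = 10 species, ln S = 2.30259, so J = 1.47707/2.30259 = 0.64148, i.e. 0.641 to 3 decimal places.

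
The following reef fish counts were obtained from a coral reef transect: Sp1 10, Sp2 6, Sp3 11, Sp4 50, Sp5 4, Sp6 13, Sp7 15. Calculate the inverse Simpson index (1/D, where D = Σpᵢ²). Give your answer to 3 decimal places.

3.751

Total N = 10+6+11+50+4+13+15 = 109, so the proportions are 0.091743119, 0.055045872, 0.100917431, 0.458715596, 0.036697248, 0.119266055, 0.137614679 (working shown to 9 dp, full precision carried).
D = 0.091743119² + 0.055045872² + 0.100917431² + 0.458715596² + 0.036697248² + 0.119266055² + 0.137614679² = 0.008416800 + 0.003030048 + 0.010184328 + 0.210419998 + 0.001346688 + 0.014224392 + 0.018937800 = 0.266560054.
So 1/D = 3.7514998, i.e. 3.751 to 3 decimal places.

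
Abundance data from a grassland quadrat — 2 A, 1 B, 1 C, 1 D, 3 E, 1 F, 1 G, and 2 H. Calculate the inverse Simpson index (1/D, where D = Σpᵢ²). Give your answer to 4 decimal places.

6.5455

Total N = 2+1+1+1+3+1+1+2 = 12, so the proportions are 0.16666667, 0.08333333, 0.08333333, 0.08333333, 0.25, 0.08333333, 0.08333333, 0.16666667 (working shown to 8 dp, full precision carried).
D = 0.16666667² + 0.08333333² + 0.08333333² + 0.08333333² + 0.25² + 0.08333333² + 0.08333333² + 0.16666667² = 0.02777778 + 0.00694444 + 0.00694444 + 0.00694444 + 0.06250000 + 0.00694444 + 0.00694444 + 0.02777778 = 0.15277778.
So 1/D = 6.545455, i.e. 6.5455 to 4 decimal places.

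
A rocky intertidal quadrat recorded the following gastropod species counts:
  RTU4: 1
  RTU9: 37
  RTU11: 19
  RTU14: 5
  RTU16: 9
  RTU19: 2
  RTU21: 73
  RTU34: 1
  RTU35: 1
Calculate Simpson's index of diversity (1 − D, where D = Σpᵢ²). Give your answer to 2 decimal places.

Total N = 1+37+19+5+9+2+73+1+1 = 148, so the proportions are 0.0068, 0.25, 0.1284, 0.0338, 0.0608, 0.0135, 0.4932, 0.0068, 0.0068 (working shown to 4 dp, full precision carried).
D = 0.0068² + 0.25² + 0.1284² + 0.0338² + 0.0608² + 0.0135² + 0.4932² + 0.0068² + 0.0068² = 0.0000 + 0.0625 + 0.0165 + 0.0011 + 0.0037 + 0.0002 + 0.2433 + 0.0000 + 0.0000 = 0.3274.
So 1 − D = 0.6726, i.e. 0.67 to 2 decimal places.

0.67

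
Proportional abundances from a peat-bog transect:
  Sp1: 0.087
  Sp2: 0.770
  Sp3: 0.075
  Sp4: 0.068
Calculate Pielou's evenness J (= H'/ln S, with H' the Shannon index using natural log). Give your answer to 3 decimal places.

0.570

H' = −Σ pᵢ ln pᵢ = −((-0.21244) + (-0.20125) + (-0.19427) + (-0.18280)) = 0.79076 (working shown to 5 dp, full precision carried).
With S = 4 species, ln S = 1.38629, so J = 0.79076/1.38629 = 0.57041, i.e. 0.570 to 3 decimal places.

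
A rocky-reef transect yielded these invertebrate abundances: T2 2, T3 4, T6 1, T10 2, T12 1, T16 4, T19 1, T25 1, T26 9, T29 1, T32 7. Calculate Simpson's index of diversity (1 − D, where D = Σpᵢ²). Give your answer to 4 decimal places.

0.8393

Total N = 2+4+1+2+1+4+1+1+9+1+7 = 33, so the proportions are 0.060606, 0.121212, 0.030303, 0.060606, 0.030303, 0.121212, 0.030303, 0.030303, 0.272727, 0.030303, 0.212121 (working shown to 6 dp, full precision carried).
D = 0.060606² + 0.121212² + 0.030303² + 0.060606² + 0.030303² + 0.121212² + 0.030303² + 0.030303² + 0.272727² + 0.030303² + 0.212121² = 0.003673 + 0.014692 + 0.000918 + 0.003673 + 0.000918 + 0.014692 + 0.000918 + 0.000918 + 0.074380 + 0.000918 + 0.044995 = 0.160698.
So 1 − D = 0.839302, i.e. 0.8393 to 4 decimal places.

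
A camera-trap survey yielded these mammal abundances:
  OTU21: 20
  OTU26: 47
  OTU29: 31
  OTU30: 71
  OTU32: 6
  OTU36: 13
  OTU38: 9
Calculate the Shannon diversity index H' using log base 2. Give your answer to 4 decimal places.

Total N = 20+47+31+71+6+13+9 = 197, so the proportions are 0.101523, 0.238579, 0.15736, 0.360406, 0.030457, 0.06599, 0.045685 (working shown to 6 dp, full precision carried).
Each pᵢ log₂ pᵢ term: 0.101523×(-3.300124)=-0.335038, 0.238579×(-2.067463)=-0.493253, 0.15736×(-2.667856)=-0.419815, 0.360406×(-1.472305)=-0.530628, 0.030457×(-5.037089)=-0.153414, 0.06599×(-3.921612)=-0.258787, 0.045685×(-4.452127)=-0.203397.
Sum = -2.394330, so H' = 2.3943.

2.3943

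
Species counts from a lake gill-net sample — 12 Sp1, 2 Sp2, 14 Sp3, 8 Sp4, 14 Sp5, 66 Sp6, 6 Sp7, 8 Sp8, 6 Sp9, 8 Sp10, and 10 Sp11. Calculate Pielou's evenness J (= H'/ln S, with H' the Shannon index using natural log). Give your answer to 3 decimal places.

Total N = 12+2+14+8+14+66+6+8+6+8+10 = 154, so the proportions are 0.07792, 0.01299, 0.09091, 0.05195, 0.09091, 0.42857, 0.03896, 0.05195, 0.03896, 0.05195, 0.06494 (working shown to 5 dp, full precision carried).
H' = −Σ pᵢ ln pᵢ = −((-0.19886) + (-0.05641) + (-0.21799) + (-0.15364) + (-0.21799) + (-0.36313) + (-0.12644) + (-0.15364) + (-0.12644) + (-0.15364) + (-0.17756)) = 1.94572.
With S = 11 species, ln S = 2.39790, so J = 1.94572/2.39790 = 0.81143, i.e. 0.811 to 3 decimal places.

0.811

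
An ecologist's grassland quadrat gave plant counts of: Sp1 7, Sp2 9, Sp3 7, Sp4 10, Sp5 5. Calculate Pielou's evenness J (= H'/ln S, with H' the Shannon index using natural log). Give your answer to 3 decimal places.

0.983

Total N = 7+9+7+10+5 = 38, so the proportions are 0.18421, 0.23684, 0.18421, 0.26316, 0.13158 (working shown to 5 dp, full precision carried).
H' = −Σ pᵢ ln pᵢ = −((-0.31162) + (-0.34114) + (-0.31162) + (-0.35132) + (-0.26686)) = 1.58257.
With S = 5 species, ln S = 1.60944, so J = 1.58257/1.60944 = 0.98330, i.e. 0.983 to 3 decimal places.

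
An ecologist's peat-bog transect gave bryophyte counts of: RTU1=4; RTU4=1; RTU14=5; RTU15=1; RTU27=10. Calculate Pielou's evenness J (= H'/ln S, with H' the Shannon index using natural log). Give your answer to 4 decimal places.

Total N = 4+1+5+1+10 = 21, so the proportions are 0.190476, 0.047619, 0.238095, 0.047619, 0.47619 (working shown to 6 dp, full precision carried).
H' = −Σ pᵢ ln pᵢ = −((-0.315853) + (-0.144977) + (-0.341687) + (-0.144977) + (-0.353303)) = 1.300798.
With S = 5 species, ln S = 1.609438, so J = 1.300798/1.609438 = 0.808231, i.e. 0.8082 to 4 decimal places.

0.8082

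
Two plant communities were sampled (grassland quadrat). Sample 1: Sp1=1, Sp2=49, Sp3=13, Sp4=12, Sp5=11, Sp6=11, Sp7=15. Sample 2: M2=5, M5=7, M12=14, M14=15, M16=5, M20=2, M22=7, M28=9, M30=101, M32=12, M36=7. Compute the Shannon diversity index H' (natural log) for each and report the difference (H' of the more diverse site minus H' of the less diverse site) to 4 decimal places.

0.0553

Sample 1: N=112, proportions 0.008929, 0.4375, 0.116071, 0.107143, 0.098214, 0.098214, 0.133929, giving H' = 1.618170 (working shown to 6 dp, full precision carried).
Sample 2: N=184, proportions 0.027174, 0.038043, 0.076087, 0.081522, 0.027174, 0.01087, 0.038043, 0.048913, 0.548913, 0.065217, 0.038043, giving H' = 1.673450.
Difference = |1.618170 − 1.673450| = 0.055280, i.e. 0.0553 to 4 decimal places.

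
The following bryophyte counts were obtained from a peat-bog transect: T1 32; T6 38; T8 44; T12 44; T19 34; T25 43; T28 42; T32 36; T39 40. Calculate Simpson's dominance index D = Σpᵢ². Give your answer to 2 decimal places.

0.11

Total N = 32+38+44+44+34+43+42+36+40 = 353, so the proportions are 0.0907, 0.1076, 0.1246, 0.1246, 0.0963, 0.1218, 0.119, 0.102, 0.1133 (working shown to 4 dp, full precision carried).
D = 0.0907² + 0.1076² + 0.1246² + 0.1246² + 0.0963² + 0.1218² + 0.119² + 0.102² + 0.1133² = 0.0082 + 0.0116 + 0.0155 + 0.0155 + 0.0093 + 0.0148 + 0.0142 + 0.0104 + 0.0128 = 0.1124.
To 2 decimal places, D = 0.11.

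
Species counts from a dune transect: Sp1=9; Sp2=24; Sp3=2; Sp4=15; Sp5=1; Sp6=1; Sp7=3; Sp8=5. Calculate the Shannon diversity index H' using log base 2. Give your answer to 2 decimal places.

2.31

Total N = 9+24+2+15+1+1+3+5 = 60, so the proportions are 0.15, 0.4, 0.0333, 0.25, 0.0167, 0.0167, 0.05, 0.0833 (working shown to 4 dp, full precision carried).
Each pᵢ log₂ pᵢ term: 0.15×(-2.7370)=-0.4105, 0.4×(-1.3219)=-0.5288, 0.0333×(-4.9069)=-0.1636, 0.25×(-2.0000)=-0.5000, 0.0167×(-5.9069)=-0.0984, 0.0167×(-5.9069)=-0.0984, 0.05×(-4.3219)=-0.2161, 0.0833×(-3.5850)=-0.2987.
Sum = -2.3146, so H' = 2.31.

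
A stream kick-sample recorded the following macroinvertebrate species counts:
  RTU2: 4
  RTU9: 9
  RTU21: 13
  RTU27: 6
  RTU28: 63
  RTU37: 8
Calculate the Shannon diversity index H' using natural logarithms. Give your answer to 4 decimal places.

1.2651

Total N = 4+9+13+6+63+8 = 103, so the proportions are 0.038835, 0.087379, 0.126214, 0.058252, 0.61165, 0.07767 (working shown to 6 dp, full precision carried).
Each pᵢ ln pᵢ term: 0.038835×(-3.248435)=-0.126153, 0.087379×(-2.437504)=-0.212986, 0.126214×(-2.069780)=-0.261234, 0.058252×(-2.842970)=-0.165610, 0.61165×(-0.491594)=-0.300684, 0.07767×(-2.555287)=-0.198469.
Sum = -1.265136, so H' = 1.2651.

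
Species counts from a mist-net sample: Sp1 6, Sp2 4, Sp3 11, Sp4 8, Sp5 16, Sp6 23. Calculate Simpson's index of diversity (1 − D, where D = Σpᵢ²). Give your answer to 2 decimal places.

Total N = 6+4+11+8+16+23 = 68, so the proportions are 0.0882, 0.0588, 0.1618, 0.1176, 0.2353, 0.3382 (working shown to 4 dp, full precision carried).
D = 0.0882² + 0.0588² + 0.1618² + 0.1176² + 0.2353² + 0.3382² = 0.0078 + 0.0035 + 0.0262 + 0.0138 + 0.0554 + 0.1144 = 0.2210.
So 1 − D = 0.7790, i.e. 0.78 to 2 decimal places.

0.78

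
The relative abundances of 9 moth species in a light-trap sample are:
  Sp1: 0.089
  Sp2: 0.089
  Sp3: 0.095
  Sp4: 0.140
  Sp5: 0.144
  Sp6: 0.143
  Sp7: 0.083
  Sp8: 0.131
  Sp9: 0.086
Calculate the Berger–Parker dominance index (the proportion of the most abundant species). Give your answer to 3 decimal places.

0.144

The largest proportion is 0.144, i.e. d = 0.144 to 3 decimal places.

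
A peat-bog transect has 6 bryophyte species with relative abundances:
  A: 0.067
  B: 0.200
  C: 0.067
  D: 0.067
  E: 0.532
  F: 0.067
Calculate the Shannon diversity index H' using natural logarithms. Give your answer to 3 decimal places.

1.382

Each pᵢ ln pᵢ term (working shown to 5 dp, full precision carried): 0.067×(-2.70306)=-0.18111, 0.2×(-1.60944)=-0.32189, 0.067×(-2.70306)=-0.18111, 0.067×(-2.70306)=-0.18111, 0.532×(-0.63111)=-0.33575, 0.067×(-2.70306)=-0.18111.
Sum = -1.38206, so H' = 1.382.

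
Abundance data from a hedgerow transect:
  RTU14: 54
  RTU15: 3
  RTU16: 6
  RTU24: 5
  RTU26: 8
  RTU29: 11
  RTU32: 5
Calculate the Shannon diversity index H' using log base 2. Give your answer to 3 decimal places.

1.999

Total N = 54+3+6+5+8+11+5 = 92, so the proportions are 0.58696, 0.03261, 0.06522, 0.05435, 0.08696, 0.11957, 0.05435 (working shown to 5 dp, full precision carried).
Each pᵢ log₂ pᵢ term: 0.58696×(-0.76867)=-0.45118, 0.03261×(-4.93860)=-0.16104, 0.06522×(-3.93860)=-0.25687, 0.05435×(-4.20163)=-0.22835, 0.08696×(-3.52356)=-0.30640, 0.11957×(-3.06413)=-0.36636, 0.05435×(-4.20163)=-0.22835.
Sum = -1.99854, so H' = 1.999.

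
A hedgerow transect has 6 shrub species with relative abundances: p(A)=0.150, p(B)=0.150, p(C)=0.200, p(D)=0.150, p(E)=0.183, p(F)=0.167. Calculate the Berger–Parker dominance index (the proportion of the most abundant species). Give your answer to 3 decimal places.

The largest proportion is 0.2, i.e. d = 0.200 to 3 decimal places.

0.200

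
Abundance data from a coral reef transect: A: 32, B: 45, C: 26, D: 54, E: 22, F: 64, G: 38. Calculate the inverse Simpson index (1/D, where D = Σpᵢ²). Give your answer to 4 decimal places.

Total N = 32+45+26+54+22+64+38 = 281, so the proportions are 0.113879, 0.16014235, 0.09252669, 0.19217082, 0.07829181, 0.22775801, 0.13523132 (working shown to 8 dp, full precision carried).
D = 0.113879² + 0.16014235² + 0.09252669² + 0.19217082² + 0.07829181² + 0.22775801² + 0.13523132² = 0.01296843 + 0.02564557 + 0.00856119 + 0.03692962 + 0.00612961 + 0.05187371 + 0.01828751 = 0.16039564.
So 1/D = 6.234583, i.e. 6.2346 to 4 decimal places.

6.2346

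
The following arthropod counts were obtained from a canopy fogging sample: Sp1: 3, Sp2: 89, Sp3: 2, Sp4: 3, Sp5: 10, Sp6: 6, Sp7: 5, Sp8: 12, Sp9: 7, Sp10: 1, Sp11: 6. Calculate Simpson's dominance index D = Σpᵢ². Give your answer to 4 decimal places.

Total N = 3+89+2+3+10+6+5+12+7+1+6 = 144, so the proportions are 0.020833, 0.618056, 0.013889, 0.020833, 0.069444, 0.041667, 0.034722, 0.083333, 0.048611, 0.006944, 0.041667 (working shown to 6 dp, full precision carried).
D = 0.020833² + 0.618056² + 0.013889² + 0.020833² + 0.069444² + 0.041667² + 0.034722² + 0.083333² + 0.048611² + 0.006944² + 0.041667² = 0.000434 + 0.381993 + 0.000193 + 0.000434 + 0.004823 + 0.001736 + 0.001206 + 0.006944 + 0.002363 + 0.000048 + 0.001736 = 0.401910.
To 4 decimal places, D = 0.4019.

0.4019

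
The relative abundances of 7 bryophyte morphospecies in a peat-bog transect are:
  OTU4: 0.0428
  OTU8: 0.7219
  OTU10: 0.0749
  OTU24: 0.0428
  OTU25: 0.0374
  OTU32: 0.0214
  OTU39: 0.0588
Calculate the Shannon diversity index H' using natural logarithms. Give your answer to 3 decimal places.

Each pᵢ ln pᵢ term (working shown to 5 dp, full precision carried): 0.0428×(-3.15122)=-0.13487, 0.7219×(-0.32587)=-0.23524, 0.0749×(-2.59160)=-0.19411, 0.0428×(-3.15122)=-0.13487, 0.0374×(-3.28608)=-0.12290, 0.0214×(-3.84436)=-0.08227, 0.0588×(-2.83361)=-0.16662.
Sum = -1.07089, so H' = 1.071.

1.071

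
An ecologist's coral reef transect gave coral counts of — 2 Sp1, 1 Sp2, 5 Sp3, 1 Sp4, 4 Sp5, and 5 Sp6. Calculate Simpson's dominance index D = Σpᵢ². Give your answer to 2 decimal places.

0.22

Total N = 2+1+5+1+4+5 = 18, so the proportions are 0.1111, 0.0556, 0.2778, 0.0556, 0.2222, 0.2778 (working shown to 4 dp, full precision carried).
D = 0.1111² + 0.0556² + 0.2778² + 0.0556² + 0.2222² + 0.2778² = 0.0123 + 0.0031 + 0.0772 + 0.0031 + 0.0494 + 0.0772 = 0.2222.
To 2 decimal places, D = 0.22.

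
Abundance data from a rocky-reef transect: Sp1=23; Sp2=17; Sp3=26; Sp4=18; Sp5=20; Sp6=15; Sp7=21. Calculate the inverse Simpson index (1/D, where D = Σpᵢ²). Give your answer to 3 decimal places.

6.796

Total N = 23+17+26+18+20+15+21 = 140, so the proportions are 0.1642857, 0.1214286, 0.1857143, 0.1285714, 0.1428571, 0.1071429, 0.15 (working shown to 7 dp, full precision carried).
D = 0.1642857² + 0.1214286² + 0.1857143² + 0.1285714² + 0.1428571² + 0.1071429² + 0.15² = 0.0269898 + 0.0147449 + 0.0344898 + 0.0165306 + 0.0204082 + 0.0114796 + 0.0225000 = 0.1471429.
So 1/D = 6.79612, i.e. 6.796 to 3 decimal places.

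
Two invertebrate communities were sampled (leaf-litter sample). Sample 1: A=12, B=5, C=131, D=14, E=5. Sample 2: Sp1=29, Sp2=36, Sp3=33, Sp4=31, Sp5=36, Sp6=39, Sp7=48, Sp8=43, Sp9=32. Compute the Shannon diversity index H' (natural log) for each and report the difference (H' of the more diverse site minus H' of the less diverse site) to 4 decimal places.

Sample 1: N=167, proportions 0.071856, 0.02994, 0.784431, 0.083832, 0.02994, giving H' = 0.797569 (working shown to 6 dp, full precision carried).
Sample 2: N=327, proportions 0.088685, 0.110092, 0.100917, 0.094801, 0.110092, 0.119266, 0.146789, 0.131498, 0.097859, giving H' = 2.184960.
Difference = |0.797569 − 2.184960| = 1.387391, i.e. 1.3874 to 4 decimal places.

1.3874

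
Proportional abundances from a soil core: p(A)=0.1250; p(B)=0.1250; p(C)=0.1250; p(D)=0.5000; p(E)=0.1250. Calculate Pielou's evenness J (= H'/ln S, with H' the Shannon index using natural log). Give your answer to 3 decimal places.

H' = −Σ pᵢ ln pᵢ = −((-0.25993) + (-0.25993) + (-0.25993) + (-0.34657) + (-0.25993)) = 1.38629 (working shown to 5 dp, full precision carried).
With S = 5 species, ln S = 1.60944, so J = 1.38629/1.60944 = 0.86135, i.e. 0.861 to 3 decimal places.

0.861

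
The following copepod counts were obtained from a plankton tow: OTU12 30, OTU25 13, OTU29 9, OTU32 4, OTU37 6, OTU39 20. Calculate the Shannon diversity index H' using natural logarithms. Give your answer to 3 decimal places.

Total N = 30+13+9+4+6+20 = 82, so the proportions are 0.36585, 0.15854, 0.10976, 0.04878, 0.07317, 0.2439 (working shown to 5 dp, full precision carried).
Each pᵢ ln pᵢ term: 0.36585×(-1.00552)=-0.36787, 0.15854×(-1.84177)=-0.29199, 0.10976×(-2.20949)=-0.24251, 0.04878×(-3.02042)=-0.14734, 0.07317×(-2.61496)=-0.19134, 0.2439×(-1.41099)=-0.34414.
Sum = -1.58519, so H' = 1.585.

1.585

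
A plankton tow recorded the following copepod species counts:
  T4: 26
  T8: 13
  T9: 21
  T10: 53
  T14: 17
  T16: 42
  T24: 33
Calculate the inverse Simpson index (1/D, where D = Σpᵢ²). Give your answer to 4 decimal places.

5.8070

Total N = 26+13+21+53+17+42+33 = 205, so the proportions are 0.12682927, 0.06341463, 0.10243902, 0.25853659, 0.08292683, 0.20487805, 0.16097561 (working shown to 8 dp, full precision carried).
D = 0.12682927² + 0.06341463² + 0.10243902² + 0.25853659² + 0.08292683² + 0.20487805² + 0.16097561² = 0.01608566 + 0.00402142 + 0.01049375 + 0.06684117 + 0.00687686 + 0.04197501 + 0.02591315 = 0.17220702.
So 1/D = 5.806964, i.e. 5.8070 to 4 decimal places.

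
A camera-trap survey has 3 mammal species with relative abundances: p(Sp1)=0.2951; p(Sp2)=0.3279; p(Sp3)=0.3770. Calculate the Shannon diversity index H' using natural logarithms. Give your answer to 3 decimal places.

1.094

Each pᵢ ln pᵢ term (working shown to 5 dp, full precision carried): 0.2951×(-1.22044)=-0.36015, 0.3279×(-1.11505)=-0.36562, 0.377×(-0.97551)=-0.36777.
Sum = -1.09354, so H' = 1.094.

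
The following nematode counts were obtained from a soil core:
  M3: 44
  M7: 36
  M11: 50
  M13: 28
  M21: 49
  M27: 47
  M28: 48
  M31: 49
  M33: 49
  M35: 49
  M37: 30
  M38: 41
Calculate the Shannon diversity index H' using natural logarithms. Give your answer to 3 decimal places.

Total N = 44+36+50+28+49+47+48+49+49+49+30+41 = 520, so the proportions are 0.08462, 0.06923, 0.09615, 0.05385, 0.09423, 0.09038, 0.09231, 0.09423, 0.09423, 0.09423, 0.05769, 0.07885 (working shown to 5 dp, full precision carried).
Each pᵢ ln pᵢ term: 0.08462×(-2.46964)=-0.20897, 0.06923×(-2.67031)=-0.18487, 0.09615×(-2.34181)=-0.22517, 0.05385×(-2.92162)=-0.15732, 0.09423×(-2.36201)=-0.22257, 0.09038×(-2.40368)=-0.21726, 0.09231×(-2.38263)=-0.21993, 0.09423×(-2.36201)=-0.22257, 0.09423×(-2.36201)=-0.22257, 0.09423×(-2.36201)=-0.22257, 0.05769×(-2.85263)=-0.16457, 0.07885×(-2.54026)=-0.20029.
Sum = -2.46868, so H' = 2.469.

2.469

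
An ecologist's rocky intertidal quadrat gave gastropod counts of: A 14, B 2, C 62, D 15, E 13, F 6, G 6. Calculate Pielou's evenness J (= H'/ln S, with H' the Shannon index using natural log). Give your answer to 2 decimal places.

Total N = 14+2+62+15+13+6+6 = 118, so the proportions are 0.1186, 0.0169, 0.5254, 0.1271, 0.1102, 0.0508, 0.0508 (working shown to 4 dp, full precision carried).
H' = −Σ pᵢ ln pᵢ = −((-0.2529) + (-0.0691) + (-0.3381) + (-0.2622) + (-0.2430) + (-0.1515) + (-0.1515)) = 1.4683.
With S = 7 species, ln S = 1.9459, so J = 1.4683/1.9459 = 0.7546, i.e. 0.75 to 2 decimal places.

0.75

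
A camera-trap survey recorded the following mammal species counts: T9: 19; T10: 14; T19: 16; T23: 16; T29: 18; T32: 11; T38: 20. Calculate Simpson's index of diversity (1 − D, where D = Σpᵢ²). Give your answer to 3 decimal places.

Total N = 19+14+16+16+18+11+20 = 114, so the proportions are 0.16667, 0.12281, 0.14035, 0.14035, 0.15789, 0.09649, 0.17544 (working shown to 5 dp, full precision carried).
D = 0.16667² + 0.12281² + 0.14035² + 0.14035² + 0.15789² + 0.09649² + 0.17544² = 0.02778 + 0.01508 + 0.01970 + 0.01970 + 0.02493 + 0.00931 + 0.03078 = 0.14728.
So 1 − D = 0.85272, i.e. 0.853 to 3 decimal places.

0.853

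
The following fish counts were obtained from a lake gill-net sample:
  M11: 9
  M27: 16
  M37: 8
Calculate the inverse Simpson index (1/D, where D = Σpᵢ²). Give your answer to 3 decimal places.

Total N = 9+16+8 = 33, so the proportions are 0.272727, 0.484848, 0.242424 (working shown to 6 dp, full precision carried).
D = 0.272727² + 0.484848² + 0.242424² = 0.074380 + 0.235078 + 0.058770 = 0.368228.
So 1/D = 2.71571, i.e. 2.716 to 3 decimal places.

2.716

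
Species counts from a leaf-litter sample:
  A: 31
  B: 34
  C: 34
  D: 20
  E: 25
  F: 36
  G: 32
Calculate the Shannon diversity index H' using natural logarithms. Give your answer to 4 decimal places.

Total N = 31+34+34+20+25+36+32 = 212, so the proportions are 0.146226, 0.160377, 0.160377, 0.09434, 0.117925, 0.169811, 0.150943 (working shown to 6 dp, full precision carried).
Each pᵢ ln pᵢ term: 0.146226×(-1.922599)=-0.281135, 0.160377×(-1.830226)=-0.293527, 0.160377×(-1.830226)=-0.293527, 0.09434×(-2.360854)=-0.222722, 0.117925×(-2.137710)=-0.252088, 0.169811×(-1.773067)=-0.301087, 0.150943×(-1.890850)=-0.285411.
Sum = -1.929497, so H' = 1.9295.

1.9295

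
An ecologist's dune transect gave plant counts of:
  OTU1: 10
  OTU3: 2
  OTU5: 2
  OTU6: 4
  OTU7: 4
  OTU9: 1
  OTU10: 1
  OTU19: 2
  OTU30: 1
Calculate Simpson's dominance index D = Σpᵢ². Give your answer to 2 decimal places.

0.20

Total N = 10+2+2+4+4+1+1+2+1 = 27, so the proportions are 0.3704, 0.0741, 0.0741, 0.1481, 0.1481, 0.037, 0.037, 0.0741, 0.037 (working shown to 4 dp, full precision carried).
D = 0.3704² + 0.0741² + 0.0741² + 0.1481² + 0.1481² + 0.037² + 0.037² + 0.0741² + 0.037² = 0.1372 + 0.0055 + 0.0055 + 0.0219 + 0.0219 + 0.0014 + 0.0014 + 0.0055 + 0.0014 = 0.2016.
To 2 decimal places, D = 0.20.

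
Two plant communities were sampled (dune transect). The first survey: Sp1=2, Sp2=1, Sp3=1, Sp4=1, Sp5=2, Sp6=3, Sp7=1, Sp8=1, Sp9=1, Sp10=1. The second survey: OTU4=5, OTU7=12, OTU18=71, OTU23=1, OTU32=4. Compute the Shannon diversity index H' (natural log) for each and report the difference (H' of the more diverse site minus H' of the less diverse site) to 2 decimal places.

1.39

The first survey: N=14, proportions 0.1429, 0.0714, 0.0714, 0.0714, 0.1429, 0.2143, 0.0714, 0.0714, 0.0714, 0.0714, giving H' = 2.2056 (working shown to 4 dp, full precision carried).
The second survey: N=93, proportions 0.0538, 0.129, 0.7634, 0.0108, 0.043, giving H' = 0.8115.
Difference = |2.2056 − 0.8115| = 1.3941, i.e. 1.39 to 2 decimal places.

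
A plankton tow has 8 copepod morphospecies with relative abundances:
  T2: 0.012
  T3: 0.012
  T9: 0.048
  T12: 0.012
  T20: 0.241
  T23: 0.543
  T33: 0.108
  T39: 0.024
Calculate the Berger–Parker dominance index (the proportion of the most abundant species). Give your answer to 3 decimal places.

0.543

The largest proportion is 0.543, i.e. d = 0.543 to 3 decimal places.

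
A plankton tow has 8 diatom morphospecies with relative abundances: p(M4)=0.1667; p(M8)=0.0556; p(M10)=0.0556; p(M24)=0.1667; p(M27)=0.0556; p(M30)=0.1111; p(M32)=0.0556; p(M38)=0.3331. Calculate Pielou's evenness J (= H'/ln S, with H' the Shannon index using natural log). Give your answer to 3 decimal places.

H' = −Σ pᵢ ln pᵢ = −((-0.29865) + (-0.16066) + (-0.16066) + (-0.29865) + (-0.16066) + (-0.24412) + (-0.16066) + (-0.36618)) = 1.85025 (working shown to 5 dp, full precision carried).
With S = 8 species, ln S = 2.07944, so J = 1.85025/2.07944 = 0.88978, i.e. 0.890 to 3 decimal places.

0.890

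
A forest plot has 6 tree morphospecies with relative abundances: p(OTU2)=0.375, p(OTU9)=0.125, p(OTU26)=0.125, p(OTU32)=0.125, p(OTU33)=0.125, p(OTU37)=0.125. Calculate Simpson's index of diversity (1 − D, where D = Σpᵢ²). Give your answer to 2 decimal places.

D = 0.375² + 0.125² + 0.125² + 0.125² + 0.125² + 0.125² = 0.1406 + 0.0156 + 0.0156 + 0.0156 + 0.0156 + 0.0156 = 0.2188 (working shown to 4 dp, full precision carried).
So 1 − D = 0.7812, i.e. 0.78 to 2 decimal places.

0.78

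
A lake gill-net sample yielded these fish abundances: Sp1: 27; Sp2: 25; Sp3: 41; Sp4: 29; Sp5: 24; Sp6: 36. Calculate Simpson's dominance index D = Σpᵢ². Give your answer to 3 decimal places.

Total N = 27+25+41+29+24+36 = 182, so the proportions are 0.14835, 0.13736, 0.22527, 0.15934, 0.13187, 0.1978 (working shown to 5 dp, full precision carried).
D = 0.14835² + 0.13736² + 0.22527² + 0.15934² + 0.13187² + 0.1978² = 0.02201 + 0.01887 + 0.05075 + 0.02539 + 0.01739 + 0.03913 = 0.17353.
To 3 decimal places, D = 0.174.

0.174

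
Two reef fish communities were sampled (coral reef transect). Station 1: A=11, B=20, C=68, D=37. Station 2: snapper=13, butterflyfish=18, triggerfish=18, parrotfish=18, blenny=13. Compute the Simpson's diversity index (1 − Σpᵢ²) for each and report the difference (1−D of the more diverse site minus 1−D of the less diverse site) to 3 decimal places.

0.147

Station 1: N=136, proportions 0.0808824, 0.1470588, 0.5, 0.2720588, giving 1−D = 0.6478157 (working shown to 7 dp, full precision carried).
Station 2: N=80, proportions 0.1625, 0.225, 0.225, 0.225, 0.1625, giving 1−D = 0.7953125.
Difference = |0.6478157 − 0.7953125| = 0.1474968, i.e. 0.147 to 3 decimal places.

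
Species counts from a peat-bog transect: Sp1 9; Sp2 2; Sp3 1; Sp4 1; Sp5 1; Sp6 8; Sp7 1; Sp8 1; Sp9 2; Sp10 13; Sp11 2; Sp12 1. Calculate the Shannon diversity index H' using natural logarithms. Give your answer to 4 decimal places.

Total N = 9+2+1+1+1+8+1+1+2+13+2+1 = 42, so the proportions are 0.214286, 0.047619, 0.02381, 0.02381, 0.02381, 0.190476, 0.02381, 0.02381, 0.047619, 0.309524, 0.047619, 0.02381 (working shown to 6 dp, full precision carried).
Each pᵢ ln pᵢ term: 0.214286×(-1.540445)=-0.330095, 0.047619×(-3.044522)=-0.144977, 0.02381×(-3.737670)=-0.088992, 0.02381×(-3.737670)=-0.088992, 0.02381×(-3.737670)=-0.088992, 0.190476×(-1.658228)=-0.315853, 0.02381×(-3.737670)=-0.088992, 0.02381×(-3.737670)=-0.088992, 0.047619×(-3.044522)=-0.144977, 0.309524×(-1.172720)=-0.362985, 0.047619×(-3.044522)=-0.144977, 0.02381×(-3.737670)=-0.088992.
Sum = -1.977818, so H' = 1.9778.

1.9778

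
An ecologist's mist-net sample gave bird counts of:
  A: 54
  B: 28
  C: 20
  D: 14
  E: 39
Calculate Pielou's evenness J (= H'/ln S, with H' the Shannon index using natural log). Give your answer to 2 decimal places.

0.94

Total N = 54+28+20+14+39 = 155, so the proportions are 0.3484, 0.1806, 0.129, 0.0903, 0.2516 (working shown to 4 dp, full precision carried).
H' = −Σ pᵢ ln pᵢ = −((-0.3674) + (-0.3091) + (-0.2642) + (-0.2172) + (-0.3472)) = 1.5051.
With S = 5 species, ln S = 1.6094, so J = 1.5051/1.6094 = 0.9351, i.e. 0.94 to 2 decimal places.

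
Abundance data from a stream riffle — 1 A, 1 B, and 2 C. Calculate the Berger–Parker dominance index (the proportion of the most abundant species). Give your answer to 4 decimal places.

Total N = 1+1+2 = 4, so the proportions are 0.25, 0.25, 0.5 (working shown to 6 dp, full precision carried).
The largest proportion is 0.5, i.e. d = 0.5000 to 4 decimal places.

0.5000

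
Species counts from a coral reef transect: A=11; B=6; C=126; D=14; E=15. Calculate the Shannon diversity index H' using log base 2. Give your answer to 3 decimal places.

1.353

Total N = 11+6+126+14+15 = 172, so the proportions are 0.06395, 0.03488, 0.73256, 0.0814, 0.08721 (working shown to 5 dp, full precision carried).
Each pᵢ log₂ pᵢ term: 0.06395×(-3.96683)=-0.25369, 0.03488×(-4.84130)=-0.16888, 0.73256×(-0.44898)=-0.32891, 0.0814×(-3.61891)=-0.29456, 0.08721×(-3.51937)=-0.30692.
Sum = -1.35297, so H' = 1.353.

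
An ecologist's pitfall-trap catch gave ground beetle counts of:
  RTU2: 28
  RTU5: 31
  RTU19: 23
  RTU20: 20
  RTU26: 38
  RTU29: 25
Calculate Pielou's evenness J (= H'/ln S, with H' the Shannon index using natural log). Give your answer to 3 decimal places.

0.988

Total N = 28+31+23+20+38+25 = 165, so the proportions are 0.1697, 0.18788, 0.13939, 0.12121, 0.2303, 0.15152 (working shown to 5 dp, full precision carried).
H' = −Σ pᵢ ln pᵢ = −((-0.30100) + (-0.31413) + (-0.27467) + (-0.25578) + (-0.33817) + (-0.28592)) = 1.76966.
With S = 6 species, ln S = 1.79176, so J = 1.76966/1.79176 = 0.98767, i.e. 0.988 to 3 decimal places.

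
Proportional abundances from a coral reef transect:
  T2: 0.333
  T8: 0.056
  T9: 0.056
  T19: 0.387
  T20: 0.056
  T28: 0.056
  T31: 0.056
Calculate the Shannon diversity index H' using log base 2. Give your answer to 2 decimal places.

Each pᵢ log₂ pᵢ term (working shown to 4 dp, full precision carried): 0.333×(-1.5864)=-0.5283, 0.056×(-4.1584)=-0.2329, 0.056×(-4.1584)=-0.2329, 0.387×(-1.3696)=-0.5300, 0.056×(-4.1584)=-0.2329, 0.056×(-4.1584)=-0.2329, 0.056×(-4.1584)=-0.2329.
Sum = -2.2227, so H' = 2.22.

2.22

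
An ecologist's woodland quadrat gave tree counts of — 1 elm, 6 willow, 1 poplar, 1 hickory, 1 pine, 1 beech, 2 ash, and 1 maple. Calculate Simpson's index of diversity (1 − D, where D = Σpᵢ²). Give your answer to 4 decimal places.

Total N = 1+6+1+1+1+1+2+1 = 14, so the proportions are 0.071429, 0.428571, 0.071429, 0.071429, 0.071429, 0.071429, 0.142857, 0.071429 (working shown to 6 dp, full precision carried).
D = 0.071429² + 0.428571² + 0.071429² + 0.071429² + 0.071429² + 0.071429² + 0.142857² + 0.071429² = 0.005102 + 0.183673 + 0.005102 + 0.005102 + 0.005102 + 0.005102 + 0.020408 + 0.005102 = 0.234694.
So 1 − D = 0.765306, i.e. 0.7653 to 4 decimal places.

0.7653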